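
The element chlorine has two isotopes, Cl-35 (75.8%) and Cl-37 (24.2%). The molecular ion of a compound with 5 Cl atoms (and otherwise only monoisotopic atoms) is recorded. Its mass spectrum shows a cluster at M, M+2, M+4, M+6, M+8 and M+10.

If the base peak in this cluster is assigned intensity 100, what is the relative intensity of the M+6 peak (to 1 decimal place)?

(0.758 + 0.242)^5 gives M 0.2502, M+2 0.3994, M+4 0.2551, M+6 0.0814, M+8 0.0130, M+10 0.0008; the largest is M+2.
P(M+2) = C(5,1) × 0.758^4 × 0.242^1 = 5 × 0.33012379 × 0.2420 = 0.399450 (base)
P(M+6) = C(5,3) × 0.758^2 × 0.242^3 = 10 × 0.574564 × 0.01417249 = 0.081430
Relative intensity = 0.081430 / 0.399450 × 100 = 20.4

20.4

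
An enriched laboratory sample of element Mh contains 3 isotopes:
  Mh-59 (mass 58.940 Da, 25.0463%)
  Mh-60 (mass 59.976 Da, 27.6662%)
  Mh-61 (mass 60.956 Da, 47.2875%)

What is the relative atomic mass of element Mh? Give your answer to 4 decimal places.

60.1799 Da

Average mass = Σ (abundance × isotope mass) = 0.250463 × 58.940 + 0.276662 × 59.976 + 0.472875 × 60.956
= 14.76229 + 16.59308 + 28.82457 = 60.17994 Da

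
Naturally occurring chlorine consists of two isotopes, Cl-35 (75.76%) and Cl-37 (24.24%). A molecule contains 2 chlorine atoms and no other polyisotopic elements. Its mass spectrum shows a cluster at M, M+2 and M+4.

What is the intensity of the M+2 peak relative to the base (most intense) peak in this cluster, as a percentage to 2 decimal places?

63.99%

Binomial terms of (0.7576 + 0.2424)^2: M 0.5740, M+2 0.3673, M+4 0.0588 → M is the base peak.
P(M) = C(2,0) × 0.7576^2 × 0.2424^0 = 1 × 0.57395776 × 1.0000 = 0.573958 (base)
P(M+2) = C(2,1) × 0.7576^1 × 0.2424^1 = 2 × 0.7576 × 0.2424 = 0.367284
Relative intensity = 0.367284 / 0.573958 × 100 = 63.99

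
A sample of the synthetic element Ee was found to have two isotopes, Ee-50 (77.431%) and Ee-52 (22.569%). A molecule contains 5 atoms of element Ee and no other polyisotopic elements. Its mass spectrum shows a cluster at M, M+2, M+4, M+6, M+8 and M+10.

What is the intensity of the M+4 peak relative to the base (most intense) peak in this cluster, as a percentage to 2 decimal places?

58.29%

Term probabilities: M 0.2783, M+2 0.4056, M+4 0.2365, M+6 0.0689, M+8 0.0100, M+10 0.0006. Base peak = M+2.
P(M+2) = C(5,1) × 0.77431^4 × 0.22569^1 = 5 × 0.35946737 × 0.22569 = 0.405641 (base)
P(M+4) = C(5,2) × 0.77431^3 × 0.22569^2 = 10 × 0.46424219 × 0.05093598 = 0.236466
Relative intensity = 0.236466 / 0.405641 × 100 = 58.29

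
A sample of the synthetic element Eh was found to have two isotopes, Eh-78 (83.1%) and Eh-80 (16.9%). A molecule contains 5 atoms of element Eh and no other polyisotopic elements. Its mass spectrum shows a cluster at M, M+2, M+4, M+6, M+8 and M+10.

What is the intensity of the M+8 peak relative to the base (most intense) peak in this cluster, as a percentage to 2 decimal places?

(0.831 + 0.169)^5 gives M 0.3963, M+2 0.4030, M+4 0.1639, M+6 0.0333, M+8 0.0034, M+10 0.0001; the largest is M+2.
P(M+2) = C(5,1) × 0.831^4 × 0.169^1 = 5 × 0.47687449 × 0.1690 = 0.402959 (base)
P(M+8) = C(5,4) × 0.831^1 × 0.169^4 = 5 × 0.8310 × 0.00081573 = 0.003389
Relative intensity = 0.003389 / 0.402959 × 100 = 0.84

0.84%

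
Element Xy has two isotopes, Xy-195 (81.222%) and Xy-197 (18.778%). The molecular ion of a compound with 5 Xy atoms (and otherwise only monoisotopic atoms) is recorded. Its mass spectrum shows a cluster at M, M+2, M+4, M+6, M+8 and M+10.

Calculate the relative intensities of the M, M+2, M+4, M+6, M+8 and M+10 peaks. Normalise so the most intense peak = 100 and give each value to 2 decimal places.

86.51 : 100.00 : 46.24 : 10.69 : 1.24 : 0.06

Each Xy atom is independently Xy-195 (p = 0.81222) or Xy-197 (q = 0.18778); the cluster is the binomial expansion (p + q)^5.
P(M) = 0.81222^5 = 0.353483
P(M+2) = 5 × 0.81222^4 × 0.18778^1 = 0.408615
P(M+4) = 10 × 0.81222^3 × 0.18778^2 = 0.188938
P(M+6) = 10 × 0.81222^2 × 0.18778^3 = 0.043681
P(M+8) = 5 × 0.81222^1 × 0.18778^4 = 0.005049
P(M+10) = 0.18778^5 = 0.000233
The M+2 peak is largest (0.408615); scaling to 100 gives 86.51 : 100.00 : 46.24 : 10.69 : 1.24 : 0.06.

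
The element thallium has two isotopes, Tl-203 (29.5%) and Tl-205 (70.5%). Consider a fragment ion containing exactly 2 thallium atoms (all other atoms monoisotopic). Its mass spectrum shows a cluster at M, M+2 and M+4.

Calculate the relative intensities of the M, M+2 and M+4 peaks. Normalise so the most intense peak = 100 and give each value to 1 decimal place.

17.5 : 83.7 : 100.0

The 2 Tl atoms are independent, so intensities follow the terms of (0.295 + 0.705)^2.
P(M) = 0.295^2 = 0.087025
P(M+2) = 2 × 0.295^1 × 0.705^1 = 0.415950
P(M+4) = 0.705^2 = 0.497025
The M+4 peak is largest (0.497025); scaling to 100 gives 17.5 : 83.7 : 100.0.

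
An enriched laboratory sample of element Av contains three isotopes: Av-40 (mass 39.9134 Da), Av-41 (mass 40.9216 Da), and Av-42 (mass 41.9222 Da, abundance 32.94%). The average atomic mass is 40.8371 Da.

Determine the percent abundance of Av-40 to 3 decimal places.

41.073%

The remaining 67.06% is split between Av-40 (fraction x) and Av-41 (fraction 0.6706 − x).
Substituting: 39.9134x + 40.9216(0.6706 − x) = 27.02792732
(39.9134 − 40.9216)x = -0.41409764  ⇒  x = 0.41073, y = 0.25987
Av-40: 41.073%, Av-41: 25.987%.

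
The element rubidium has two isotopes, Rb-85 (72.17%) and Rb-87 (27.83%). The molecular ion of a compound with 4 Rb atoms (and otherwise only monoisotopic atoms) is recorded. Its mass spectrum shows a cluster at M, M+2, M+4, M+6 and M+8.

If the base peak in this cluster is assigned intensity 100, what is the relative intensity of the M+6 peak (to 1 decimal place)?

14.9

Term probabilities: M 0.2713, M+2 0.4184, M+4 0.2420, M+6 0.0622, M+8 0.0060. Base peak = M+2.
P(M+2) = C(4,1) × 0.7217^3 × 0.2783^1 = 4 × 0.37589809 × 0.2783 = 0.418450 (base)
P(M+6) = C(4,3) × 0.7217^1 × 0.2783^3 = 4 × 0.7217 × 0.02155458 = 0.062224
Relative intensity = 0.062224 / 0.418450 × 100 = 14.9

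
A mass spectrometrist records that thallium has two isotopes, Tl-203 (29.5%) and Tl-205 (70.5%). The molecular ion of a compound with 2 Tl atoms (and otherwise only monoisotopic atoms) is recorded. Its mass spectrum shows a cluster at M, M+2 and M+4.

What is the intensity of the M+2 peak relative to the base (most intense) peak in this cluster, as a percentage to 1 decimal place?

Binomial terms of (0.295 + 0.705)^2: M 0.0870, M+2 0.4160, M+4 0.4970 → M+4 is the base peak.
P(M+4) = C(2,2) × 0.295^0 × 0.705^2 = 1 × 1.0000 × 0.497025 = 0.497025 (base)
P(M+2) = C(2,1) × 0.295^1 × 0.705^1 = 2 × 0.2950 × 0.7050 = 0.415950
Relative intensity = 0.415950 / 0.497025 × 100 = 83.7

83.7%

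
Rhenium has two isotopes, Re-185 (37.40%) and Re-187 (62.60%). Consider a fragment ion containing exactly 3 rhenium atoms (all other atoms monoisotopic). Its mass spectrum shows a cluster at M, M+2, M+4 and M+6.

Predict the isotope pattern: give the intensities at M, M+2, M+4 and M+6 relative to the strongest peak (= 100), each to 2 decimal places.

11.90 : 59.74 : 100.00 : 55.79

The 3 Re atoms are independent, so intensities follow the terms of (0.3740 + 0.6260)^3.
P(M) = 0.3740^3 = 0.052314
P(M+2) = 3 × 0.3740^2 × 0.6260^1 = 0.262687
P(M+4) = 3 × 0.3740^1 × 0.6260^2 = 0.439685
P(M+6) = 0.6260^3 = 0.245314
The M+4 peak is largest (0.439685); scaling to 100 gives 11.90 : 59.74 : 100.00 : 55.79.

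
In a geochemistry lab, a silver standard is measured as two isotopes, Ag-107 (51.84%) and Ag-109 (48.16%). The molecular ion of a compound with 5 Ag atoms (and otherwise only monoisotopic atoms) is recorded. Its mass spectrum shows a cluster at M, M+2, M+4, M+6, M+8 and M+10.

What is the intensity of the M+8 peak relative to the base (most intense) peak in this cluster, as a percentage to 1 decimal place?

Term probabilities: M 0.0374, M+2 0.1739, M+4 0.3231, M+6 0.3002, M+8 0.1394, M+10 0.0259. Base peak = M+4.
P(M+4) = C(5,2) × 0.5184^3 × 0.4816^2 = 10 × 0.13931407 × 0.23193856 = 0.323123 (base)
P(M+8) = C(5,4) × 0.5184^1 × 0.4816^4 = 5 × 0.5184 × 0.0537955 = 0.139438
Relative intensity = 0.139438 / 0.323123 × 100 = 43.2

43.2%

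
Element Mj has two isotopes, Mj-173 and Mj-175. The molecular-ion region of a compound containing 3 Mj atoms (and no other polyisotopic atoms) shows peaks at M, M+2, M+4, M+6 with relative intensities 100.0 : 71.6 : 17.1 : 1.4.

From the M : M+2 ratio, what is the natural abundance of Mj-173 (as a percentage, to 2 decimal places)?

80.73%

Write p for the Mj-173 fraction. I(M+2)/I(M) = [C(3,1)·p^2·(1−p)] / p^3 = 3·(1−p)/p = 71.6/100.0 = 0.7160
(1−p)/p = 0.7160/3 = 0.2387  ⇒  p = 1/(1 + 0.2387) = 0.8073
Mj-173: 80.73%, Mj-175: 19.27%.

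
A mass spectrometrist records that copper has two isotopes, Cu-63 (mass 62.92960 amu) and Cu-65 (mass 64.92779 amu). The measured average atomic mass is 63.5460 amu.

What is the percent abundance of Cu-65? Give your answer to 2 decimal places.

30.85%

Let x be the fractional abundance of Cu-63; then Cu-65 has abundance 1 − x.
62.92960·x + 64.92779·(1 − x) = 63.5460
(62.92960 − 64.92779)·x = 63.5460 − 64.92779
x = -1.38179 / -1.99819 = 0.69152 → 69.15% Cu-63, 30.85% Cu-65.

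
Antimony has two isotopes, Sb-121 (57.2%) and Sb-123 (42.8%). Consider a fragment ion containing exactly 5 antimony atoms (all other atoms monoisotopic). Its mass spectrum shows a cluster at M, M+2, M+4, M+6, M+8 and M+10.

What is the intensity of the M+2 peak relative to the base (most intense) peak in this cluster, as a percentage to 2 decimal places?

Binomial terms of (0.572 + 0.428)^5: M 0.0612, M+2 0.2291, M+4 0.3428, M+6 0.2565, M+8 0.0960, M+10 0.0144 → M+4 is the base peak.
P(M+4) = C(5,2) × 0.572^3 × 0.428^2 = 10 × 0.18714925 × 0.183184 = 0.342827 (base)
P(M+2) = C(5,1) × 0.572^4 × 0.428^1 = 5 × 0.10704937 × 0.4280 = 0.229086
Relative intensity = 0.229086 / 0.342827 × 100 = 66.82

66.82%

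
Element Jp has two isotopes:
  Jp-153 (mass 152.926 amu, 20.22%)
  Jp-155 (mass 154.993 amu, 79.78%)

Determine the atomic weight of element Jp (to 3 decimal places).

Weight each isotope mass by its fractional abundance: 0.2022 × 152.926 + 0.7978 × 154.993
= 30.9216 + 123.6534 = 154.5750 amu

154.575 amu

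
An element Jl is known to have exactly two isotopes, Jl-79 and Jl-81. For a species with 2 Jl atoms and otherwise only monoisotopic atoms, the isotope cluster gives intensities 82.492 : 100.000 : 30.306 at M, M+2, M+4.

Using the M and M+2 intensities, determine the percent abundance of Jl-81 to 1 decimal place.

37.7%

Let p = fractional abundance of Jl-79. I(M+2)/I(M) = [C(2,1)·p^1·(1−p)] / p^2 = 2·(1−p)/p = 100.000/82.492 = 1.2122
(1−p)/p = 1.2122/2 = 0.6061  ⇒  p = 1/(1 + 0.6061) = 0.6226
Jl-79: 62.3%, Jl-81: 37.7%.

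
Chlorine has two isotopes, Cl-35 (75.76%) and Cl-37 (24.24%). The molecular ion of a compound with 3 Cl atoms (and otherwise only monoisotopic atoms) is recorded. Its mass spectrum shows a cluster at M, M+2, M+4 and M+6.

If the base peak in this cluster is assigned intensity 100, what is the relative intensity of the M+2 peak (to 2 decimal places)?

(0.7576 + 0.2424)^3 gives M 0.4348, M+2 0.4174, M+4 0.1335, M+6 0.0142; the largest is M.
P(M) = C(3,0) × 0.7576^3 × 0.2424^0 = 1 × 0.4348304 × 1.0000 = 0.434830 (base)
P(M+2) = C(3,1) × 0.7576^2 × 0.2424^1 = 3 × 0.57395776 × 0.2424 = 0.417382
Relative intensity = 0.417382 / 0.434830 × 100 = 95.99

95.99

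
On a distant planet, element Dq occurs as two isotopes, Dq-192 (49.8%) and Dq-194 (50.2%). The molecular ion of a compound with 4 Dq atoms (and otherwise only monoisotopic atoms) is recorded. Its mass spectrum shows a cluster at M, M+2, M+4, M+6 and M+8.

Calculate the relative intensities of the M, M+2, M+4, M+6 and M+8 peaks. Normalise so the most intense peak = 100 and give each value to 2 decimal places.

The 4 Dq atoms are independent, so intensities follow the terms of (0.498 + 0.502)^4.
P(M) = 0.498^4 = 0.061506
P(M+2) = 4 × 0.498^3 × 0.502^1 = 0.248000
P(M+4) = 6 × 0.498^2 × 0.502^2 = 0.374988
P(M+6) = 4 × 0.498^1 × 0.502^3 = 0.252000
P(M+8) = 0.502^4 = 0.063506
The M+4 peak is largest (0.374988); scaling to 100 gives 16.40 : 66.14 : 100.00 : 67.20 : 16.94.

16.40 : 66.14 : 100.00 : 67.20 : 16.94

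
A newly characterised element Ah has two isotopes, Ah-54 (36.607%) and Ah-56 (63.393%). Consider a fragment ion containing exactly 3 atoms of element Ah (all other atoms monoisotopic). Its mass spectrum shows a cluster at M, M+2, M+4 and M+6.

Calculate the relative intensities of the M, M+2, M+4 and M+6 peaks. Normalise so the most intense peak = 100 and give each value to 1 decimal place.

The 3 Ah atoms are independent, so intensities follow the terms of (0.36607 + 0.63393)^3.
P(M) = 0.36607^3 = 0.049056
P(M+2) = 3 × 0.36607^2 × 0.63393^1 = 0.254854
P(M+4) = 3 × 0.36607^1 × 0.63393^2 = 0.441335
P(M+6) = 0.63393^3 = 0.254756
The M+4 peak is largest (0.441335); scaling to 100 gives 11.1 : 57.7 : 100.0 : 57.7.

11.1 : 57.7 : 100.0 : 57.7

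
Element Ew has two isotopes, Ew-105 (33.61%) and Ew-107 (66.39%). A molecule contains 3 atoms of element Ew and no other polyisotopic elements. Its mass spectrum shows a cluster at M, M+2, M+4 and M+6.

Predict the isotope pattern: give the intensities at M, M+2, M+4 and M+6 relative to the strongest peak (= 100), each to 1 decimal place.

Expanding (0.3361 + 0.6639)^3:
P(M) = 0.3361^3 = 0.037967
P(M+2) = 3 × 0.3361^2 × 0.6639^1 = 0.224989
P(M+4) = 3 × 0.3361^1 × 0.6639^2 = 0.444422
P(M+6) = 0.6639^3 = 0.292623
The M+4 peak is largest (0.444422); scaling to 100 gives 8.5 : 50.6 : 100.0 : 65.8.

8.5 : 50.6 : 100.0 : 65.8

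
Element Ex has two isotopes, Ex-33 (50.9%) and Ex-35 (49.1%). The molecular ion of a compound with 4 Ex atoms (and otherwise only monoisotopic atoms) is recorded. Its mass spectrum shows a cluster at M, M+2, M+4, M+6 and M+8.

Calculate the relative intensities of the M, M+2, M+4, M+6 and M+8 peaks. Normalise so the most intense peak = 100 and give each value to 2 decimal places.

17.91 : 69.11 : 100.00 : 64.31 : 15.51

Each Ex atom is independently Ex-33 (p = 0.509) or Ex-35 (q = 0.491); the cluster is the binomial expansion (p + q)^4.
P(M) = 0.509^4 = 0.067123
P(M+2) = 4 × 0.509^3 × 0.491^1 = 0.258997
P(M+4) = 6 × 0.509^2 × 0.491^2 = 0.374757
P(M+6) = 4 × 0.509^1 × 0.491^3 = 0.241003
P(M+8) = 0.491^4 = 0.058120
The M+4 peak is largest (0.374757); scaling to 100 gives 17.91 : 69.11 : 100.00 : 64.31 : 15.51.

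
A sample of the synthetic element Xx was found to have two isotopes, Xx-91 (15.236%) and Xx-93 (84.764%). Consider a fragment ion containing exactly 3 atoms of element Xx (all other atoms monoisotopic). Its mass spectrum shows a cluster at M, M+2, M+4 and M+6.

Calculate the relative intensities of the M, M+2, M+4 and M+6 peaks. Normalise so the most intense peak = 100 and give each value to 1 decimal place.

Each Xx atom is independently Xx-91 (p = 0.15236) or Xx-93 (q = 0.84764); the cluster is the binomial expansion (p + q)^3.
P(M) = 0.15236^3 = 0.003537
P(M+2) = 3 × 0.15236^2 × 0.84764^1 = 0.059030
P(M+4) = 3 × 0.15236^1 × 0.84764^2 = 0.328409
P(M+6) = 0.84764^3 = 0.609024
The M+6 peak is largest (0.609024); scaling to 100 gives 0.6 : 9.7 : 53.9 : 100.0.

0.6 : 9.7 : 53.9 : 100.0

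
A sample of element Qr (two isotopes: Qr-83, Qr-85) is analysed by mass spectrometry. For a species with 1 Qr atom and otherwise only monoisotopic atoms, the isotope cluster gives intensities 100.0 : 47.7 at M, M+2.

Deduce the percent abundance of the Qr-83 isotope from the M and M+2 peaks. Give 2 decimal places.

67.70%

Write p for the Qr-83 fraction. I(M+2)/I(M) = [C(1,1)·p^0·(1−p)] / p^1 = 1·(1−p)/p = 47.7/100.0 = 0.4770
(1−p)/p = 0.4770/1 = 0.4770  ⇒  p = 1/(1 + 0.4770) = 0.6770
Qr-83: 67.70%, Qr-85: 32.30%.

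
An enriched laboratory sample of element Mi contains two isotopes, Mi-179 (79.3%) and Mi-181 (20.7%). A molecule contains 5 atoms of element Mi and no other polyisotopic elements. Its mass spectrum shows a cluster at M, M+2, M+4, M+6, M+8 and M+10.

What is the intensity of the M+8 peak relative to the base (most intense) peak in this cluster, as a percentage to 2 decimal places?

Binomial terms of (0.793 + 0.207)^5: M 0.3136, M+2 0.4093, M+4 0.2137, M+6 0.0558, M+8 0.0073, M+10 0.0004 → M+2 is the base peak.
P(M+2) = C(5,1) × 0.793^4 × 0.207^1 = 5 × 0.39545106 × 0.2070 = 0.409292 (base)
P(M+8) = C(5,4) × 0.793^1 × 0.207^4 = 5 × 0.7930 × 0.00183604 = 0.007280
Relative intensity = 0.007280 / 0.409292 × 100 = 1.78

1.78%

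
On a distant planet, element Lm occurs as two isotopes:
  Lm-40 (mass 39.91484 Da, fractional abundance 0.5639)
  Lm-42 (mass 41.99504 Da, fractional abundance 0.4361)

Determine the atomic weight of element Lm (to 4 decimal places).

40.8220 Da

Average mass = Σ (abundance × isotope mass) = 0.5639 × 39.91484 + 0.4361 × 41.99504
= 22.507978 + 18.314037 = 40.822015 Da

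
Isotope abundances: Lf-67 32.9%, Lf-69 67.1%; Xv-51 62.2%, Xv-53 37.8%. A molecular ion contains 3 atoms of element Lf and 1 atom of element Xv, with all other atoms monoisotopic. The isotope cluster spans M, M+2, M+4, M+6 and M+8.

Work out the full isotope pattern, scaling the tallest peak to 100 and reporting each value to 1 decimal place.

Element Lf pattern (n=3): 0.03561129 : 0.21788913 : 0.44438787 : 0.30211171
Element Xv pattern (n=1): 0.6220 : 0.3780
Convolve the two distributions (both contribute in 2-u steps):
  M: 0.03561129×0.6220 = 0.022150
  M+2: 0.03561129×0.3780 + 0.21788913×0.6220 = 0.148988
  M+4: 0.21788913×0.3780 + 0.44438787×0.6220 = 0.358771
  M+6: 0.44438787×0.3780 + 0.30211171×0.6220 = 0.355892
  M+8: 0.30211171×0.3780 = 0.114198
Scale to base peak (0.358771) = 100: 6.2 : 41.5 : 100.0 : 99.2 : 31.8

6.2 : 41.5 : 100.0 : 99.2 : 31.8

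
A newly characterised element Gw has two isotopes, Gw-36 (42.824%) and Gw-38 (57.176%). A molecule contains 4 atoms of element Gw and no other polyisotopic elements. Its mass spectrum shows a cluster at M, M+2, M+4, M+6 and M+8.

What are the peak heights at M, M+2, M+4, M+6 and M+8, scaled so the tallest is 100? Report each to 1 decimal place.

9.3 : 49.9 : 100.0 : 89.0 : 29.7

The 4 Gw atoms are independent, so intensities follow the terms of (0.42824 + 0.57176)^4.
P(M) = 0.42824^4 = 0.033632
P(M+2) = 4 × 0.42824^3 × 0.57176^1 = 0.179612
P(M+4) = 6 × 0.42824^2 × 0.57176^2 = 0.359711
P(M+6) = 4 × 0.42824^1 × 0.57176^3 = 0.320176
P(M+8) = 0.57176^4 = 0.106870
The M+4 peak is largest (0.359711); scaling to 100 gives 9.3 : 49.9 : 100.0 : 89.0 : 29.7.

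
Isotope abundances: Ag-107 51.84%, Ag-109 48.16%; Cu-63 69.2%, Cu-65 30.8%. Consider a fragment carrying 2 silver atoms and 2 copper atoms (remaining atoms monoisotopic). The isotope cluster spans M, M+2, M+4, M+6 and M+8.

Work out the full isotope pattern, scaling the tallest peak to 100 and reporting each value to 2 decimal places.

36.39 : 100.00 : 98.80 : 41.35 : 6.22

Silver pattern (n=2): 0.26873856 : 0.49932288 : 0.23193856
Copper pattern (n=2): 0.478864 : 0.426272 : 0.094864
Convolve the two distributions (both contribute in 2-u steps):
  M: 0.26873856×0.478864 = 0.128689
  M+2: 0.26873856×0.426272 + 0.49932288×0.478864 = 0.353663
  M+4: 0.26873856×0.094864 + 0.49932288×0.426272 + 0.23193856×0.478864 = 0.349408
  M+6: 0.49932288×0.094864 + 0.23193856×0.426272 = 0.146237
  M+8: 0.23193856×0.094864 = 0.022003
Scale to base peak (0.353663) = 100: 36.39 : 100.00 : 98.80 : 41.35 : 6.22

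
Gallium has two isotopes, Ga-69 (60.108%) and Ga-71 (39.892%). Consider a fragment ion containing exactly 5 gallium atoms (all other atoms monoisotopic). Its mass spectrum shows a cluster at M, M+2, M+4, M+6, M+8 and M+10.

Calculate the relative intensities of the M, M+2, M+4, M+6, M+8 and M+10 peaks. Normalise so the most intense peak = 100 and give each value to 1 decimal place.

Each Ga atom is independently Ga-69 (p = 0.60108) or Ga-71 (q = 0.39892); the cluster is the binomial expansion (p + q)^5.
P(M) = 0.60108^5 = 0.078462
P(M+2) = 5 × 0.60108^4 × 0.39892^1 = 0.260366
P(M+4) = 10 × 0.60108^3 × 0.39892^2 = 0.345596
P(M+6) = 10 × 0.60108^2 × 0.39892^3 = 0.229362
P(M+8) = 5 × 0.60108^1 × 0.39892^4 = 0.076111
P(M+10) = 0.39892^5 = 0.010103
The M+4 peak is largest (0.345596); scaling to 100 gives 22.7 : 75.3 : 100.0 : 66.4 : 22.0 : 2.9.

22.7 : 75.3 : 100.0 : 66.4 : 22.0 : 2.9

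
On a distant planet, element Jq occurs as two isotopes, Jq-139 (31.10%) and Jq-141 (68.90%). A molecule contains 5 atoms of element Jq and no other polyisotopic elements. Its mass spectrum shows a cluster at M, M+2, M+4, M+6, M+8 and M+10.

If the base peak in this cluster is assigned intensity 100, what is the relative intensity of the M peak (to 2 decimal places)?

0.83

Binomial terms of (0.3110 + 0.6890)^5: M 0.0029, M+2 0.0322, M+4 0.1428, M+6 0.3164, M+8 0.3504, M+10 0.1553 → M+8 is the base peak.
P(M+8) = C(5,4) × 0.3110^1 × 0.6890^4 = 5 × 0.3110 × 0.22536003 = 0.350435 (base)
P(M) = C(5,0) × 0.3110^5 × 0.6890^0 = 1 × 0.00290939 × 1.0000 = 0.002909
Relative intensity = 0.002909 / 0.350435 × 100 = 0.83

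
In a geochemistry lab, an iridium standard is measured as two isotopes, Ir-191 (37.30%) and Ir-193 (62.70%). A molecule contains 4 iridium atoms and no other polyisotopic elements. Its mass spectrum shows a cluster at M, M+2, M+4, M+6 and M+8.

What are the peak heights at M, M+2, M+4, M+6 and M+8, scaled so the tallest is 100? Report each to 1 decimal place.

5.3 : 35.4 : 89.2 : 100.0 : 42.0

Expanding (0.3730 + 0.6270)^4:
P(M) = 0.3730^4 = 0.019357
P(M+2) = 4 × 0.3730^3 × 0.6270^1 = 0.130153
P(M+4) = 6 × 0.3730^2 × 0.6270^2 = 0.328174
P(M+6) = 4 × 0.3730^1 × 0.6270^3 = 0.367766
P(M+8) = 0.6270^4 = 0.154550
The M+6 peak is largest (0.367766); scaling to 100 gives 5.3 : 35.4 : 89.2 : 100.0 : 42.0.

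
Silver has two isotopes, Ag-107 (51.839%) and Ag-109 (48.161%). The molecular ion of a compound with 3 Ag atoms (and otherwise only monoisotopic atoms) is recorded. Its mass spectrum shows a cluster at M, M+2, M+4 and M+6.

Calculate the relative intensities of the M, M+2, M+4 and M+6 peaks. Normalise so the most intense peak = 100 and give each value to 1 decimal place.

Expanding (0.51839 + 0.48161)^3:
P(M) = 0.51839^3 = 0.139306
P(M+2) = 3 × 0.51839^2 × 0.48161^1 = 0.388267
P(M+4) = 3 × 0.51839^1 × 0.48161^2 = 0.360719
P(M+6) = 0.48161^3 = 0.111709
The M+2 peak is largest (0.388267); scaling to 100 gives 35.9 : 100.0 : 92.9 : 28.8.

35.9 : 100.0 : 92.9 : 28.8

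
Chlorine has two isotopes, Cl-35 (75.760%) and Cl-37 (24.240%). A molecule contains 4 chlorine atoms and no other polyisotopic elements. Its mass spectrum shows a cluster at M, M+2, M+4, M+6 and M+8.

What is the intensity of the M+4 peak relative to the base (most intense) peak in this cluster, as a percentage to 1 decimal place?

(0.75760 + 0.24240)^4 gives M 0.3294, M+2 0.4216, M+4 0.2023, M+6 0.0432, M+8 0.0035; the largest is M+2.
P(M+2) = C(4,1) × 0.75760^3 × 0.24240^1 = 4 × 0.4348304 × 0.2424 = 0.421612 (base)
P(M+4) = C(4,2) × 0.75760^2 × 0.24240^2 = 6 × 0.57395776 × 0.05875776 = 0.202347
Relative intensity = 0.202347 / 0.421612 × 100 = 48.0

48.0%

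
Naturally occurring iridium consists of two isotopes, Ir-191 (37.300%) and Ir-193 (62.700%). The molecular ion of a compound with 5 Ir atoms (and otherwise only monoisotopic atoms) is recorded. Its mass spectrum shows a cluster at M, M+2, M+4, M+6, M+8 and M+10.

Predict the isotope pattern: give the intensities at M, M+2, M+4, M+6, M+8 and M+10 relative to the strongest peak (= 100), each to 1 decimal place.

The 5 Ir atoms are independent, so intensities follow the terms of (0.37300 + 0.62700)^5.
P(M) = 0.37300^5 = 0.007220
P(M+2) = 5 × 0.37300^4 × 0.62700^1 = 0.060684
P(M+4) = 10 × 0.37300^3 × 0.62700^2 = 0.204015
P(M+6) = 10 × 0.37300^2 × 0.62700^3 = 0.342942
P(M+8) = 5 × 0.37300^1 × 0.62700^4 = 0.288237
P(M+10) = 0.62700^5 = 0.096903
The M+6 peak is largest (0.342942); scaling to 100 gives 2.1 : 17.7 : 59.5 : 100.0 : 84.0 : 28.3.

2.1 : 17.7 : 59.5 : 100.0 : 84.0 : 28.3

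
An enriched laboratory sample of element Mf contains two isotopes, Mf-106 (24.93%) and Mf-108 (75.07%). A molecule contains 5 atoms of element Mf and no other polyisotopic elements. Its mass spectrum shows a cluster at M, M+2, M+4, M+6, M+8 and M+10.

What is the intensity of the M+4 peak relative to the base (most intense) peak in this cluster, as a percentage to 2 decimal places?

22.06%

(0.2493 + 0.7507)^5 gives M 0.0010, M+2 0.0145, M+4 0.0873, M+6 0.2629, M+8 0.3959, M+10 0.2384; the largest is M+8.
P(M+8) = C(5,4) × 0.2493^1 × 0.7507^4 = 5 × 0.2493 × 0.31758915 = 0.395875 (base)
P(M+4) = C(5,2) × 0.2493^3 × 0.7507^2 = 10 × 0.01549412 × 0.56355049 = 0.087317
Relative intensity = 0.087317 / 0.395875 × 100 = 22.06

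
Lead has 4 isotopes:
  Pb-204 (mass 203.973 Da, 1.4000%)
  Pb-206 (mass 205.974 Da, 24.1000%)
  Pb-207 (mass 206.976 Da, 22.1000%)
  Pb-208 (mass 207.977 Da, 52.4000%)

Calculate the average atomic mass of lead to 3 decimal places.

Weight each isotope mass by its fractional abundance: 0.014000 × 203.973 + 0.241000 × 205.974 + 0.221000 × 206.976 + 0.524000 × 207.977
= 2.8556 + 49.6397 + 45.7417 + 108.9799 = 207.2169 Da

207.217 Da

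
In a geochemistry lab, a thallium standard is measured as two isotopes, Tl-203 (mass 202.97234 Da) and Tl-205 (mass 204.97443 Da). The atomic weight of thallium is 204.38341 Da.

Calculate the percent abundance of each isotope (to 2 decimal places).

Writing the weighted mean with unknown fraction x of Tl-203:
202.97234·x + 204.97443·(1 − x) = 204.38341
(202.97234 − 204.97443)·x = 204.38341 − 204.97443
x = -0.59102 / -2.00209 = 0.29520 → 29.52% Tl-203, 70.48% Tl-205.

Tl-203: 29.52%, Tl-205: 70.48%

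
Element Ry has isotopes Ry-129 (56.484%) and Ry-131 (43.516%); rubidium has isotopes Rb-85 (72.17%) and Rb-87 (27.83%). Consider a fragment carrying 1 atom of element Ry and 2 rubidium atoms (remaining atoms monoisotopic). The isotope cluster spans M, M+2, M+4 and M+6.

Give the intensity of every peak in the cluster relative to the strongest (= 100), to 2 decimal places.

Element Ry pattern (n=1): 0.56484 : 0.43516
Rubidium pattern (n=2): 0.52085089 : 0.40169822 : 0.07745089
Convolve the two distributions (both contribute in 2-u steps):
  M: 0.56484×0.52085089 = 0.294197
  M+2: 0.56484×0.40169822 + 0.43516×0.52085089 = 0.453549
  M+4: 0.56484×0.07745089 + 0.43516×0.40169822 = 0.218550
  M+6: 0.43516×0.07745089 = 0.033704
Scale to base peak (0.453549) = 100: 64.87 : 100.00 : 48.19 : 7.43

64.87 : 100.00 : 48.19 : 7.43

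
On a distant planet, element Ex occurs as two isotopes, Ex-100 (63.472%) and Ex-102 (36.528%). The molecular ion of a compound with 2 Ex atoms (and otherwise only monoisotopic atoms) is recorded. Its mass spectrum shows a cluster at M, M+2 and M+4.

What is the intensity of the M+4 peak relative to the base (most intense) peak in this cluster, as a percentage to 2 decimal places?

Term probabilities: M 0.4029, M+2 0.4637, M+4 0.1334. Base peak = M+2.
P(M+2) = C(2,1) × 0.63472^1 × 0.36528^1 = 2 × 0.63472 × 0.36528 = 0.463701 (base)
P(M+4) = C(2,2) × 0.63472^0 × 0.36528^2 = 1 × 1.0000 × 0.13342948 = 0.133429
Relative intensity = 0.133429 / 0.463701 × 100 = 28.77

28.77%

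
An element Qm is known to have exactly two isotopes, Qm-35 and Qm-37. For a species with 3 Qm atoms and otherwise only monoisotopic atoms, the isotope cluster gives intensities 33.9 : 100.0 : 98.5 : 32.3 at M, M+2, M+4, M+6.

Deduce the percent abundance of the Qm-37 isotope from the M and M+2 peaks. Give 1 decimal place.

49.6%

Let p = fractional abundance of Qm-35. I(M+2)/I(M) = [C(3,1)·p^2·(1−p)] / p^3 = 3·(1−p)/p = 100.0/33.9 = 2.9499
(1−p)/p = 2.9499/3 = 0.9833  ⇒  p = 1/(1 + 0.9833) = 0.5042
Qm-35: 50.4%, Qm-37: 49.6%.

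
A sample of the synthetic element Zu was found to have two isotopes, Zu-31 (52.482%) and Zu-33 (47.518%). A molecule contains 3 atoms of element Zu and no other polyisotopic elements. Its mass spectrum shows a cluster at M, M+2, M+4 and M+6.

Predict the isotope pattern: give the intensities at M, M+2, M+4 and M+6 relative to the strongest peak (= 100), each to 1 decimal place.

36.8 : 100.0 : 90.5 : 27.3

Each Zu atom is independently Zu-31 (p = 0.52482) or Zu-33 (q = 0.47518); the cluster is the binomial expansion (p + q)^3.
P(M) = 0.52482^3 = 0.144554
P(M+2) = 3 × 0.52482^2 × 0.47518^1 = 0.392645
P(M+4) = 3 × 0.52482^1 × 0.47518^2 = 0.355507
P(M+6) = 0.47518^3 = 0.107294
The M+2 peak is largest (0.392645); scaling to 100 gives 36.8 : 100.0 : 90.5 : 27.3.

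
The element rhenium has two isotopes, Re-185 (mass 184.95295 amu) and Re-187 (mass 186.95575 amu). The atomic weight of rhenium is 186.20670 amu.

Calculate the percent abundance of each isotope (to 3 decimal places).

Writing the weighted mean with unknown fraction x of Re-185:
184.95295·x + 186.95575·(1 − x) = 186.20670
(184.95295 − 186.95575)·x = 186.20670 − 186.95575
x = -0.74905 / -2.00280 = 0.37400 → 37.400% Re-185, 62.600% Re-187.

Re-185: 37.400%, Re-187: 62.600%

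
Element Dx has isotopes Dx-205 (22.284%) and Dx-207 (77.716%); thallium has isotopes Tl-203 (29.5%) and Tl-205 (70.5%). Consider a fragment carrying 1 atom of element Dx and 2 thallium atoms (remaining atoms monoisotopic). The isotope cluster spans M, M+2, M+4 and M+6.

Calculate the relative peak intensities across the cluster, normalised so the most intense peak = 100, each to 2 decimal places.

Element Dx pattern (n=1): 0.22284 : 0.77716
Thallium pattern (n=2): 0.087025 : 0.41595 : 0.497025
Convolve the two distributions (both contribute in 2-u steps):
  M: 0.22284×0.087025 = 0.019393
  M+2: 0.22284×0.41595 + 0.77716×0.087025 = 0.160323
  M+4: 0.22284×0.497025 + 0.77716×0.41595 = 0.434017
  M+6: 0.77716×0.497025 = 0.386268
Scale to base peak (0.434017) = 100: 4.47 : 36.94 : 100.00 : 89.00

4.47 : 36.94 : 100.00 : 89.00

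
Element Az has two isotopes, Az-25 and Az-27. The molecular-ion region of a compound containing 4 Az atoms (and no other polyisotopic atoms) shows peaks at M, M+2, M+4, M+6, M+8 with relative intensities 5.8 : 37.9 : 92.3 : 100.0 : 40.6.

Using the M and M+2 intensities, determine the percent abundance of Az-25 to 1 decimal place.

If p is the fraction of Az that is Az-25, then I(M+2)/I(M) = [C(4,1)·p^3·(1−p)] / p^4 = 4·(1−p)/p = 37.9/5.8 = 6.5345
(1−p)/p = 6.5345/4 = 1.6336  ⇒  p = 1/(1 + 1.6336) = 0.3797
Az-25: 38.0%, Az-27: 62.0%.

38.0%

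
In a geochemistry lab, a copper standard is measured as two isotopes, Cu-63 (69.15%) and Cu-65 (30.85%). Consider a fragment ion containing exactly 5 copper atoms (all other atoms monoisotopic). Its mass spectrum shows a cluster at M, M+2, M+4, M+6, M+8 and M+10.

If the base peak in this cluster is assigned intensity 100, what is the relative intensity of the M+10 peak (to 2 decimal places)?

0.79

Binomial terms of (0.6915 + 0.3085)^5: M 0.1581, M+2 0.3527, M+4 0.3147, M+6 0.1404, M+8 0.0313, M+10 0.0028 → M+2 is the base peak.
P(M+2) = C(5,1) × 0.6915^4 × 0.3085^1 = 5 × 0.2286487 × 0.3085 = 0.352691 (base)
P(M+10) = C(5,5) × 0.6915^0 × 0.3085^5 = 1 × 1.0000 × 0.00279432 = 0.002794
Relative intensity = 0.002794 / 0.352691 × 100 = 0.79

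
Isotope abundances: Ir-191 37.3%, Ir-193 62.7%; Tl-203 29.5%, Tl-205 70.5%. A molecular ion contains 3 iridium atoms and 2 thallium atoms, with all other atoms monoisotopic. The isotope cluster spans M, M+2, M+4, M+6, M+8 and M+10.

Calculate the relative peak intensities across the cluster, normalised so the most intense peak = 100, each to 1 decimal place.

1.4 : 13.3 : 51.7 : 100.0 : 96.0 : 36.6

Iridium pattern (n=3): 0.05189512 : 0.26170165 : 0.43991135 : 0.24649188
Thallium pattern (n=2): 0.087025 : 0.41595 : 0.497025
Convolve the two distributions (both contribute in 2-u steps):
  M: 0.05189512×0.087025 = 0.004516
  M+2: 0.05189512×0.41595 + 0.26170165×0.087025 = 0.044360
  M+4: 0.05189512×0.497025 + 0.26170165×0.41595 + 0.43991135×0.087025 = 0.172931
  M+6: 0.26170165×0.497025 + 0.43991135×0.41595 + 0.24649188×0.087025 = 0.334504
  M+8: 0.43991135×0.497025 + 0.24649188×0.41595 = 0.321175
  M+10: 0.24649188×0.497025 = 0.122513
Scale to base peak (0.334504) = 100: 1.4 : 13.3 : 51.7 : 100.0 : 96.0 : 36.6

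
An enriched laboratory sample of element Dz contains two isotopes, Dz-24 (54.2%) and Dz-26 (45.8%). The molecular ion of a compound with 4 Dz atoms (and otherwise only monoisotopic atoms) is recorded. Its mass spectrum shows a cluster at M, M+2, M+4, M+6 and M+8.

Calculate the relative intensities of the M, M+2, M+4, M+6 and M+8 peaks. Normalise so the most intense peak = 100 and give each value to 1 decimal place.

Expanding (0.542 + 0.458)^4:
P(M) = 0.542^4 = 0.086297
P(M+2) = 4 × 0.542^3 × 0.458^1 = 0.291691
P(M+4) = 6 × 0.542^2 × 0.458^2 = 0.369727
P(M+6) = 4 × 0.542^1 × 0.458^3 = 0.208284
P(M+8) = 0.458^4 = 0.044001
The M+4 peak is largest (0.369727); scaling to 100 gives 23.3 : 78.9 : 100.0 : 56.3 : 11.9.

23.3 : 78.9 : 100.0 : 56.3 : 11.9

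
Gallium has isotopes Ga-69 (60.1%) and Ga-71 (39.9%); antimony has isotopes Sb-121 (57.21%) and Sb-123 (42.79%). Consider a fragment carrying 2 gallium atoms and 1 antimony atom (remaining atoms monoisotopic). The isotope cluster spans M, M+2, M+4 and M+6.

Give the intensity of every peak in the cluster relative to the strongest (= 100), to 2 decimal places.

48.18 : 100.00 : 69.08 : 15.88

Gallium pattern (n=2): 0.361201 : 0.479598 : 0.159201
Antimony pattern (n=1): 0.5721 : 0.4279
Convolve the two distributions (both contribute in 2-u steps):
  M: 0.361201×0.5721 = 0.206643
  M+2: 0.361201×0.4279 + 0.479598×0.5721 = 0.428936
  M+4: 0.479598×0.4279 + 0.159201×0.5721 = 0.296299
  M+6: 0.159201×0.4279 = 0.068122
Scale to base peak (0.428936) = 100: 48.18 : 100.00 : 69.08 : 15.88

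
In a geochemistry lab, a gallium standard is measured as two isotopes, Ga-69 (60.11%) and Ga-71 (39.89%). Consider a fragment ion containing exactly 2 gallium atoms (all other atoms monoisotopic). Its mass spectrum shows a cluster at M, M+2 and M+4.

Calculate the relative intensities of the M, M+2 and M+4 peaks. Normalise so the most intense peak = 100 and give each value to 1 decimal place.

Each Ga atom is independently Ga-69 (p = 0.6011) or Ga-71 (q = 0.3989); the cluster is the binomial expansion (p + q)^2.
P(M) = 0.6011^2 = 0.361321
P(M+2) = 2 × 0.6011^1 × 0.3989^1 = 0.479558
P(M+4) = 0.3989^2 = 0.159121
The M+2 peak is largest (0.479558); scaling to 100 gives 75.3 : 100.0 : 33.2.

75.3 : 100.0 : 33.2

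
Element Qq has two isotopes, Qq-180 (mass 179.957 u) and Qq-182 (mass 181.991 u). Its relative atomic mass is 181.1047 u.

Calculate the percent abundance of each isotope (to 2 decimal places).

Qq-180: 43.57%, Qq-182: 56.43%

With x = fraction of Qq-180 (so Qq-182 is 1 − x):
179.957·x + 181.991·(1 − x) = 181.1047
(179.957 − 181.991)·x = 181.1047 − 181.991
x = -0.8863 / -2.034 = 0.43574 → 43.57% Qq-180, 56.43% Qq-182.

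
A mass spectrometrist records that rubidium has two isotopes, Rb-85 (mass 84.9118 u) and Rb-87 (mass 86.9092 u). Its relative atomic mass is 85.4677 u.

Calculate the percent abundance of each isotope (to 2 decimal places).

Writing the weighted mean with unknown fraction x of Rb-85:
84.9118·x + 86.9092·(1 − x) = 85.4677
(84.9118 − 86.9092)·x = 85.4677 − 86.9092
x = -1.4415 / -1.9974 = 0.72169 → 72.17% Rb-85, 27.83% Rb-87.

Rb-85: 72.17%, Rb-87: 27.83%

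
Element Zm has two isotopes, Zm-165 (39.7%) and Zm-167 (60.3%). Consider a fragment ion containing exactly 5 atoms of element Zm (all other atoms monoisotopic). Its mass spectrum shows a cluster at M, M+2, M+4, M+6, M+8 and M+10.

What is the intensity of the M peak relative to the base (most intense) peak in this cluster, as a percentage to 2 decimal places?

(0.397 + 0.603)^5 gives M 0.0099, M+2 0.0749, M+4 0.2275, M+6 0.3456, M+8 0.2624, M+10 0.0797; the largest is M+6.
P(M+6) = C(5,3) × 0.397^2 × 0.603^3 = 10 × 0.157609 × 0.21925623 = 0.345568 (base)
P(M) = C(5,0) × 0.397^5 × 0.603^0 = 1 × 0.00986172 × 1.0000 = 0.009862
Relative intensity = 0.009862 / 0.345568 × 100 = 2.85

2.85%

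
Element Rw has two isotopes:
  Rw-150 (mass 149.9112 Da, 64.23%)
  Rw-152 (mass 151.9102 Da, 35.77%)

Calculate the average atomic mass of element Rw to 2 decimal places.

Ar = Σ fᵢ·mᵢ = 0.6423 × 149.9112 + 0.3577 × 151.9102
= 96.28796 + 54.33828 = 150.62624 Da

150.63 Da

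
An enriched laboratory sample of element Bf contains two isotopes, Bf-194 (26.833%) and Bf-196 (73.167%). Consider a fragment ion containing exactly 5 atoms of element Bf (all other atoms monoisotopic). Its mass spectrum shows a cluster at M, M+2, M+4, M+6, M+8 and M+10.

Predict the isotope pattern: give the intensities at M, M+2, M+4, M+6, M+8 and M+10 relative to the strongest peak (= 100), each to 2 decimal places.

Expanding (0.26833 + 0.73167)^5:
P(M) = 0.26833^5 = 0.001391
P(M+2) = 5 × 0.26833^4 × 0.73167^1 = 0.018965
P(M+4) = 10 × 0.26833^3 × 0.73167^2 = 0.103428
P(M+6) = 10 × 0.26833^2 × 0.73167^3 = 0.282023
P(M+8) = 5 × 0.26833^1 × 0.73167^4 = 0.384503
P(M+10) = 0.73167^5 = 0.209689
The M+8 peak is largest (0.384503); scaling to 100 gives 0.36 : 4.93 : 26.90 : 73.35 : 100.00 : 54.54.

0.36 : 4.93 : 26.90 : 73.35 : 100.00 : 54.54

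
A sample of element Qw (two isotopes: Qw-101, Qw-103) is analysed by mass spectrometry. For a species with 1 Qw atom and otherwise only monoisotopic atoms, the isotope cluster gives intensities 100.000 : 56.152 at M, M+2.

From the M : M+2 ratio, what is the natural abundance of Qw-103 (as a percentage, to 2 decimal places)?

If p is the fraction of Qw that is Qw-101, then I(M+2)/I(M) = [C(1,1)·p^0·(1−p)] / p^1 = 1·(1−p)/p = 56.152/100.000 = 0.5615
(1−p)/p = 0.5615/1 = 0.5615  ⇒  p = 1/(1 + 0.5615) = 0.6404
Qw-101: 64.04%, Qw-103: 35.96%.

35.96%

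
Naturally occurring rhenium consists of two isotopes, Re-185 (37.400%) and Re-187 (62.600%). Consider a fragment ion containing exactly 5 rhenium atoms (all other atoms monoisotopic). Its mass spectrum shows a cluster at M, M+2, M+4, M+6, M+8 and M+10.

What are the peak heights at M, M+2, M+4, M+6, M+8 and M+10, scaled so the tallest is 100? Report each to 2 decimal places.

2.13 : 17.85 : 59.74 : 100.00 : 83.69 : 28.02

Each Re atom is independently Re-185 (p = 0.37400) or Re-187 (q = 0.62600); the cluster is the binomial expansion (p + q)^5.
P(M) = 0.37400^5 = 0.007317
P(M+2) = 5 × 0.37400^4 × 0.62600^1 = 0.061239
P(M+4) = 10 × 0.37400^3 × 0.62600^2 = 0.205005
P(M+6) = 10 × 0.37400^2 × 0.62600^3 = 0.343136
P(M+8) = 5 × 0.37400^1 × 0.62600^4 = 0.287170
P(M+10) = 0.62600^5 = 0.096133
The M+6 peak is largest (0.343136); scaling to 100 gives 2.13 : 17.85 : 59.74 : 100.00 : 83.69 : 28.02.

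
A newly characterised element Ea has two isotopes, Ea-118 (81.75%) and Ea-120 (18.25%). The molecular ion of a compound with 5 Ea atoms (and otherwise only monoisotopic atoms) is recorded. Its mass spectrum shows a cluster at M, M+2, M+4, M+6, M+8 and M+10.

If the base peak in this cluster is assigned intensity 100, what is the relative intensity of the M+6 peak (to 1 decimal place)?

(0.8175 + 0.1825)^5 gives M 0.3651, M+2 0.4076, M+4 0.1820, M+6 0.0406, M+8 0.0045, M+10 0.0002; the largest is M+2.
P(M+2) = C(5,1) × 0.8175^4 × 0.1825^1 = 5 × 0.44663324 × 0.1825 = 0.407553 (base)
P(M+6) = C(5,3) × 0.8175^2 × 0.1825^3 = 10 × 0.66830625 × 0.00607839 = 0.040622
Relative intensity = 0.040622 / 0.407553 × 100 = 10.0

10.0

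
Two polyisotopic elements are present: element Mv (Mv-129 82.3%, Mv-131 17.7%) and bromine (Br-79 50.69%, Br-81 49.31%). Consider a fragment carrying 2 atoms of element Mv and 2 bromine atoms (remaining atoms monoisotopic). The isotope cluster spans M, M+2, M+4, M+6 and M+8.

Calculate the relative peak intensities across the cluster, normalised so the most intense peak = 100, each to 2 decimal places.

Element Mv pattern (n=2): 0.677329 : 0.291342 : 0.031329
Bromine pattern (n=2): 0.25694761 : 0.49990478 : 0.24314761
Convolve the two distributions (both contribute in 2-u steps):
  M: 0.677329×0.25694761 = 0.174038
  M+2: 0.677329×0.49990478 + 0.291342×0.25694761 = 0.413460
  M+4: 0.677329×0.24314761 + 0.291342×0.49990478 + 0.031329×0.25694761 = 0.318384
  M+6: 0.291342×0.24314761 + 0.031329×0.49990478 = 0.086501
  M+8: 0.031329×0.24314761 = 0.007618
Scale to base peak (0.413460) = 100: 42.09 : 100.00 : 77.00 : 20.92 : 1.84

42.09 : 100.00 : 77.00 : 20.92 : 1.84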